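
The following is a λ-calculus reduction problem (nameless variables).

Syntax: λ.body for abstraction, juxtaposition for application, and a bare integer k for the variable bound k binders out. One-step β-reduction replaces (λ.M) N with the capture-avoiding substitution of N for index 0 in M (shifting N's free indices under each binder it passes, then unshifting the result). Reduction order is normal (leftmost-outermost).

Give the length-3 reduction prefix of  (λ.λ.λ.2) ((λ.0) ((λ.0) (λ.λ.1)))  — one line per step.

Answer: after 3 steps: λ.λ.λ.λ.1

Reduction:
  start: (λ.λ.λ.2) ((λ.0) ((λ.0) (λ.λ.1)))
  →1  λ.λ.(λ.0) ((λ.0) (λ.λ.1))
  →2  λ.λ.(λ.0) (λ.λ.1)
  →3  λ.λ.λ.λ.1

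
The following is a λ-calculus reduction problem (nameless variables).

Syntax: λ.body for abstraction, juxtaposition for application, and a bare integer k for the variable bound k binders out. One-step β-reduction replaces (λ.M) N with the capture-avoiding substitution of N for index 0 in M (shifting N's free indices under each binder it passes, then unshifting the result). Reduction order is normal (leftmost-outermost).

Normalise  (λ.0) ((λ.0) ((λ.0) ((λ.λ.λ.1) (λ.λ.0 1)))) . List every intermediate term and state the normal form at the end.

  start: (λ.0) ((λ.0) ((λ.0) ((λ.λ.λ.1) (λ.λ.0 1))))
  step 1: (λ.0) ((λ.0) ((λ.λ.λ.1) (λ.λ.0 1)))
  step 2: (λ.0) ((λ.λ.λ.1) (λ.λ.0 1))
  step 3: (λ.λ.λ.1) (λ.λ.0 1)
  step 4: λ.λ.1

Answer: normal form = λ.λ.1  (in 4 steps)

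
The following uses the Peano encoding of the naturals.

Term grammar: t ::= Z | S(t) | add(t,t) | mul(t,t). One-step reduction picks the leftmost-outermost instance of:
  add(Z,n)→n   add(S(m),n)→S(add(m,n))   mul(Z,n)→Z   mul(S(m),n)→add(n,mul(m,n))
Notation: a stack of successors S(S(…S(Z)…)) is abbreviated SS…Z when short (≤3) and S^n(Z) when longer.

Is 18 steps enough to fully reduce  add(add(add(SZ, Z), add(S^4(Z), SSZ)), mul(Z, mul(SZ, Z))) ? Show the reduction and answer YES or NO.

  start: add(add(add(SZ, Z), add(S^4(Z), SSZ)), mul(Z, mul(SZ, Z)))
  [1] add(add(S(add(Z, Z)), add(S^4(Z), SSZ)), mul(Z, mul(SZ, Z)))
  [2] add(S(add(add(Z, Z), add(S^4(Z), SSZ))), mul(Z, mul(SZ, Z)))
  [3] S(add(add(add(Z, Z), add(S^4(Z), SSZ)), mul(Z, mul(SZ, Z))))
  [4] S(add(add(Z, add(S^4(Z), SSZ)), mul(Z, mul(SZ, Z))))
  [5] S(add(add(S^4(Z), SSZ), mul(Z, mul(SZ, Z))))
  [6] S(add(S(add(SSSZ, SSZ)), mul(Z, mul(SZ, Z))))
  [7] S(S(add(add(SSSZ, SSZ), mul(Z, mul(SZ, Z)))))
  [8] S(S(add(S(add(SSZ, SSZ)), mul(Z, mul(SZ, Z)))))
  [9] S(S(S(add(add(SSZ, SSZ), mul(Z, mul(SZ, Z))))))
  [10] S(S(S(add(S(add(SZ, SSZ)), mul(Z, mul(SZ, Z))))))
  [11] S(S(S(S(add(add(SZ, SSZ), mul(Z, mul(SZ, Z)))))))
  [12] S(S(S(S(add(S(add(Z, SSZ)), mul(Z, mul(SZ, Z)))))))
  [13] S(S(S(S(S(add(add(Z, SSZ), mul(Z, mul(SZ, Z))))))))
  [14] S(S(S(S(S(add(SSZ, mul(Z, mul(SZ, Z))))))))
  [15] S(S(S(S(S(S(add(SZ, mul(Z, mul(SZ, Z)))))))))
  [16] S(S(S(S(S(S(S(add(Z, mul(Z, mul(SZ, Z))))))))))
  [17] S(S(S(S(S(S(S(mul(Z, mul(SZ, Z)))))))))
  [18] S^7(Z)

Answer: YES — reaches normal form S^7(Z) in 18 ≤ 18 steps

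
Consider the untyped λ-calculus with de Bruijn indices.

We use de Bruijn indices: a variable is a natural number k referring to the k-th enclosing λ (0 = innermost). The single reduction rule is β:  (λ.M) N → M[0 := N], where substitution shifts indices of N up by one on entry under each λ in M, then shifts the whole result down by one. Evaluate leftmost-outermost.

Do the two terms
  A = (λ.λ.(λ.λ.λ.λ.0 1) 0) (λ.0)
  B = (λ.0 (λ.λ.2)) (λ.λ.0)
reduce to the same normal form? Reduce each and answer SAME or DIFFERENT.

Answer: DIFFERENT — A ⇓ λ.λ.λ.λ.0 1, B ⇓ λ.0

Reduction:
Term A:
  start: (λ.λ.(λ.λ.λ.λ.0 1) 0) (λ.0)
  step 1: λ.(λ.λ.λ.λ.0 1) 0
  step 2: λ.λ.λ.λ.0 1

Term B:
  start: (λ.0 (λ.λ.2)) (λ.λ.0)
  step 1: (λ.λ.0) (λ.λ.λ.λ.0)
  step 2: λ.0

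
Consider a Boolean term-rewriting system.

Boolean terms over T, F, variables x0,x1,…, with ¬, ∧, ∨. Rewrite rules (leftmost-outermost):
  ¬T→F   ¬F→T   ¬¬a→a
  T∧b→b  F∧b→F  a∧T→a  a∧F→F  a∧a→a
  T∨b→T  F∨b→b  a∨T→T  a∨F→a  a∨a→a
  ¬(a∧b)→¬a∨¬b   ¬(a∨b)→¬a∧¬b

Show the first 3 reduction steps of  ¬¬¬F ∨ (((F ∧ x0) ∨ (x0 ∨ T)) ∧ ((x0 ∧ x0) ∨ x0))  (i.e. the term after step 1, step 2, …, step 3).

  start: ¬¬¬F ∨ (((F ∧ x0) ∨ (x0 ∨ T)) ∧ ((x0 ∧ x0) ∨ x0))
  →1  ¬F ∨ (((F ∧ x0) ∨ (x0 ∨ T)) ∧ ((x0 ∧ x0) ∨ x0))
  →2  T ∨ (((F ∧ x0) ∨ (x0 ∨ T)) ∧ ((x0 ∧ x0) ∨ x0))
  →3  T

Answer: after 3 steps: T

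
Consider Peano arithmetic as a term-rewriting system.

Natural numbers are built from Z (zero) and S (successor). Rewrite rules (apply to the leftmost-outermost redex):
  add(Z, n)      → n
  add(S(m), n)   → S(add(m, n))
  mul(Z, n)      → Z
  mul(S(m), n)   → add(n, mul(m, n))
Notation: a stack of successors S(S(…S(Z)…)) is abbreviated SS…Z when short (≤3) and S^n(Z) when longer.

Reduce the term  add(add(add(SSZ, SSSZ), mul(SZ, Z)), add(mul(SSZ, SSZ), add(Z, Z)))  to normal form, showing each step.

Answer: normal form = S^9(Z)  (in 33 steps)

Derivation:
  start: add(add(add(SSZ, SSSZ), mul(SZ, Z)), add(mul(SSZ, SSZ), add(Z, Z)))
  step 1: add(add(S(add(SZ, SSSZ)), mul(SZ, Z)), add(mul(SSZ, SSZ), add(Z, Z)))
  step 2: add(S(add(add(SZ, SSSZ), mul(SZ, Z))), add(mul(SSZ, SSZ), add(Z, Z)))
  step 3: S(add(add(add(SZ, SSSZ), mul(SZ, Z)), add(mul(SSZ, SSZ), add(Z, Z))))
  step 4: S(add(add(S(add(Z, SSSZ)), mul(SZ, Z)), add(mul(SSZ, SSZ), add(Z, Z))))
  step 5: S(add(S(add(add(Z, SSSZ), mul(SZ, Z))), add(mul(SSZ, SSZ), add(Z, Z))))
  step 6: S(S(add(add(add(Z, SSSZ), mul(SZ, Z)), add(mul(SSZ, SSZ), add(Z, Z)))))
  step 7: S(S(add(add(SSSZ, mul(SZ, Z)), add(mul(SSZ, SSZ), add(Z, Z)))))
  step 8: S(S(add(S(add(SSZ, mul(SZ, Z))), add(mul(SSZ, SSZ), add(Z, Z)))))
  step 9: S(S(S(add(add(SSZ, mul(SZ, Z)), add(mul(SSZ, SSZ), add(Z, Z))))))
  step 10: S(S(S(add(S(add(SZ, mul(SZ, Z))), add(mul(SSZ, SSZ), add(Z, Z))))))
  step 11: S(S(S(S(add(add(SZ, mul(SZ, Z)), add(mul(SSZ, SSZ), add(Z, Z)))))))
  step 12: S(S(S(S(add(S(add(Z, mul(SZ, Z))), add(mul(SSZ, SSZ), add(Z, Z)))))))
  step 13: S(S(S(S(S(add(add(Z, mul(SZ, Z)), add(mul(SSZ, SSZ), add(Z, Z))))))))
  step 14: S(S(S(S(S(add(mul(SZ, Z), add(mul(SSZ, SSZ), add(Z, Z))))))))
  step 15: S(S(S(S(S(add(add(Z, mul(Z, Z)), add(mul(SSZ, SSZ), add(Z, Z))))))))
  step 16: S(S(S(S(S(add(mul(Z, Z), add(mul(SSZ, SSZ), add(Z, Z))))))))
  step 17: S(S(S(S(S(add(Z, add(mul(SSZ, SSZ), add(Z, Z))))))))
  step 18: S(S(S(S(S(add(mul(SSZ, SSZ), add(Z, Z)))))))
  step 19: S(S(S(S(S(add(add(SSZ, mul(SZ, SSZ)), add(Z, Z)))))))
  step 20: S(S(S(S(S(add(S(add(SZ, mul(SZ, SSZ))), add(Z, Z)))))))
  step 21: S(S(S(S(S(S(add(add(SZ, mul(SZ, SSZ)), add(Z, Z))))))))
  step 22: S(S(S(S(S(S(add(S(add(Z, mul(SZ, SSZ))), add(Z, Z))))))))
  step 23: S(S(S(S(S(S(S(add(add(Z, mul(SZ, SSZ)), add(Z, Z)))))))))
  step 24: S(S(S(S(S(S(S(add(mul(SZ, SSZ), add(Z, Z)))))))))
  step 25: S(S(S(S(S(S(S(add(add(SSZ, mul(Z, SSZ)), add(Z, Z)))))))))
  step 26: S(S(S(S(S(S(S(add(S(add(SZ, mul(Z, SSZ))), add(Z, Z)))))))))
  step 27: S(S(S(S(S(S(S(S(add(add(SZ, mul(Z, SSZ)), add(Z, Z))))))))))
  step 28: S(S(S(S(S(S(S(S(add(S(add(Z, mul(Z, SSZ))), add(Z, Z))))))))))
  step 29: S(S(S(S(S(S(S(S(S(add(add(Z, mul(Z, SSZ)), add(Z, Z)))))))))))
  step 30: S(S(S(S(S(S(S(S(S(add(mul(Z, SSZ), add(Z, Z)))))))))))
  step 31: S(S(S(S(S(S(S(S(S(add(Z, add(Z, Z)))))))))))
  step 32: S(S(S(S(S(S(S(S(S(add(Z, Z))))))))))
  step 33: S^9(Z)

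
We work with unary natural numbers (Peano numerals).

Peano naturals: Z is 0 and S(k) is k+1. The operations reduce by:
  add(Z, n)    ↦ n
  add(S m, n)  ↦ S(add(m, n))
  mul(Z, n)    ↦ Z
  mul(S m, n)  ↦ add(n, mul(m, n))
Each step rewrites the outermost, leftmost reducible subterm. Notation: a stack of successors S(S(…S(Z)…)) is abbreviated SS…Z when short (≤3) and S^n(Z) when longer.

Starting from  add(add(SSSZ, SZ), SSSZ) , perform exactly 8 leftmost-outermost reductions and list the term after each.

Answer: after 8 steps: S(S(S(S(add(Z, SSSZ)))))

Derivation:
  start: add(add(SSSZ, SZ), SSSZ)
  step 1: add(S(add(SSZ, SZ)), SSSZ)
  step 2: S(add(add(SSZ, SZ), SSSZ))
  step 3: S(add(S(add(SZ, SZ)), SSSZ))
  step 4: S(S(add(add(SZ, SZ), SSSZ)))
  step 5: S(S(add(S(add(Z, SZ)), SSSZ)))
  step 6: S(S(S(add(add(Z, SZ), SSSZ))))
  step 7: S(S(S(add(SZ, SSSZ))))
  step 8: S(S(S(S(add(Z, SSSZ)))))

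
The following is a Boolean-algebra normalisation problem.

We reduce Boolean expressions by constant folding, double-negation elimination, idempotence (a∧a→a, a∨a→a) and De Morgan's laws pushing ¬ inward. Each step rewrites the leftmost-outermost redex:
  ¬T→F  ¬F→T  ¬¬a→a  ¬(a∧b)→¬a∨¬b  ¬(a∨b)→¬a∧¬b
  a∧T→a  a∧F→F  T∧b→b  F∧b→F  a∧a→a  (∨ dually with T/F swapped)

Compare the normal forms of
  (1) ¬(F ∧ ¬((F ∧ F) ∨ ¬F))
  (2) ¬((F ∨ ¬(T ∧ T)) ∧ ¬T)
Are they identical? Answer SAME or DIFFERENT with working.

Term A:
  start: ¬(F ∧ ¬((F ∧ F) ∨ ¬F))
  step 1: ¬F ∨ ¬¬((F ∧ F) ∨ ¬F)
  step 2: T ∨ ¬¬((F ∧ F) ∨ ¬F)
  step 3: T

Term B:
  start: ¬((F ∨ ¬(T ∧ T)) ∧ ¬T)
  step 1: ¬(F ∨ ¬(T ∧ T)) ∨ ¬¬T
  step 2: (¬F ∧ ¬¬(T ∧ T)) ∨ ¬¬T
  step 3: (T ∧ ¬¬(T ∧ T)) ∨ ¬¬T
  step 4: ¬¬(T ∧ T) ∨ ¬¬T
  step 5: (T ∧ T) ∨ ¬¬T
  step 6: T ∨ ¬¬T
  step 7: T

Answer: SAME — A ⇓ T, B ⇓ T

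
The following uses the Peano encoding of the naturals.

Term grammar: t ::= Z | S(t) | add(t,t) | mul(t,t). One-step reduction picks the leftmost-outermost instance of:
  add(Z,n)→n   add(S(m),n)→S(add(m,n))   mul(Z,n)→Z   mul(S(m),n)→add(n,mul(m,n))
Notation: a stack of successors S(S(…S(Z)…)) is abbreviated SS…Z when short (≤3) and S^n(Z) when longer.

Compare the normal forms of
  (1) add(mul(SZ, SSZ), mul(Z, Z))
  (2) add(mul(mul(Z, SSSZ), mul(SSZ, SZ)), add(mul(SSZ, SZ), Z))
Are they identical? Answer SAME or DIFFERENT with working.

Term A:
  start: add(mul(SZ, SSZ), mul(Z, Z))
  step 1: add(add(SSZ, mul(Z, SSZ)), mul(Z, Z))
  step 2: add(S(add(SZ, mul(Z, SSZ))), mul(Z, Z))
  step 3: S(add(add(SZ, mul(Z, SSZ)), mul(Z, Z)))
  step 4: S(add(S(add(Z, mul(Z, SSZ))), mul(Z, Z)))
  step 5: S(S(add(add(Z, mul(Z, SSZ)), mul(Z, Z))))
  step 6: S(S(add(mul(Z, SSZ), mul(Z, Z))))
  step 7: S(S(add(Z, mul(Z, Z))))
  step 8: S(S(mul(Z, Z)))
  step 9: SSZ

Term B:
  start: add(mul(mul(Z, SSSZ), mul(SSZ, SZ)), add(mul(SSZ, SZ), Z))
  step 1: add(mul(Z, mul(SSZ, SZ)), add(mul(SSZ, SZ), Z))
  step 2: add(Z, add(mul(SSZ, SZ), Z))
  step 3: add(mul(SSZ, SZ), Z)
  step 4: add(add(SZ, mul(SZ, SZ)), Z)
  step 5: add(S(add(Z, mul(SZ, SZ))), Z)
  step 6: S(add(add(Z, mul(SZ, SZ)), Z))
  step 7: S(add(mul(SZ, SZ), Z))
  step 8: S(add(add(SZ, mul(Z, SZ)), Z))
  step 9: S(add(S(add(Z, mul(Z, SZ))), Z))
  step 10: S(S(add(add(Z, mul(Z, SZ)), Z)))
  step 11: S(S(add(mul(Z, SZ), Z)))
  step 12: S(S(add(Z, Z)))
  step 13: SSZ

Answer: SAME — A ⇓ SSZ, B ⇓ SSZ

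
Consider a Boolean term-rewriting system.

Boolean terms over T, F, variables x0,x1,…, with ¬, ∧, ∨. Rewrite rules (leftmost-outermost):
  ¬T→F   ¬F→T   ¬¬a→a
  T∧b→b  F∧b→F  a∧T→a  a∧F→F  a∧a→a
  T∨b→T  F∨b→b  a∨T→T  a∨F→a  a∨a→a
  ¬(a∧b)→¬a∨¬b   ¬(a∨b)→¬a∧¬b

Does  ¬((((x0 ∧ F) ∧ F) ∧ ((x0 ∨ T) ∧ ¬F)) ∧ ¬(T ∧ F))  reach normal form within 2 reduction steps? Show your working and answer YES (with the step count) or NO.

Answer: NO — after 2 steps the term is (¬((x0 ∧ F) ∧ F) ∨ ¬((x0 ∨ T) ∧ ¬F)) ∨ ¬¬(T ∧ F), not yet normal

Working:
  start: ¬((((x0 ∧ F) ∧ F) ∧ ((x0 ∨ T) ∧ ¬F)) ∧ ¬(T ∧ F))
  →1  ¬(((x0 ∧ F) ∧ F) ∧ ((x0 ∨ T) ∧ ¬F)) ∨ ¬¬(T ∧ F)
  →2  (¬((x0 ∧ F) ∧ F) ∨ ¬((x0 ∨ T) ∧ ¬F)) ∨ ¬¬(T ∧ F)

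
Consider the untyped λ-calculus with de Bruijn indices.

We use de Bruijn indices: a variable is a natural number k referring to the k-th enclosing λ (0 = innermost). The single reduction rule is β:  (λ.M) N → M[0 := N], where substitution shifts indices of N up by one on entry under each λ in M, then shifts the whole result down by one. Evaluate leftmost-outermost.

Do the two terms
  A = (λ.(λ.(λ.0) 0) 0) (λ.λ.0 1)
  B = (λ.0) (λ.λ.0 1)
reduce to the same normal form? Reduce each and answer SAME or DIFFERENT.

Term A:
  start: (λ.(λ.(λ.0) 0) 0) (λ.λ.0 1)
  [1] (λ.(λ.0) 0) (λ.λ.0 1)
  [2] (λ.0) (λ.λ.0 1)
  [3] λ.λ.0 1

Term B:
  start: (λ.0) (λ.λ.0 1)
  [1] λ.λ.0 1

Answer: SAME — A ⇓ λ.λ.0 1, B ⇓ λ.λ.0 1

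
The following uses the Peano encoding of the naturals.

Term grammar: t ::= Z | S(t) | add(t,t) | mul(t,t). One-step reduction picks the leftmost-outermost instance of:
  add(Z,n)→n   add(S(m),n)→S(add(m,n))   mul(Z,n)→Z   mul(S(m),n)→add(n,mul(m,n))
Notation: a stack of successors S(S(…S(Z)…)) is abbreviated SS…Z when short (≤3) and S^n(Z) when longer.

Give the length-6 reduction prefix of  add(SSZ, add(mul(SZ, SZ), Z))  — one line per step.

Answer: after 6 steps: S(S(S(add(add(Z, mul(Z, SZ)), Z))))

Derivation:
  start: add(SSZ, add(mul(SZ, SZ), Z))
  step 1: S(add(SZ, add(mul(SZ, SZ), Z)))
  step 2: S(S(add(Z, add(mul(SZ, SZ), Z))))
  step 3: S(S(add(mul(SZ, SZ), Z)))
  step 4: S(S(add(add(SZ, mul(Z, SZ)), Z)))
  step 5: S(S(add(S(add(Z, mul(Z, SZ))), Z)))
  step 6: S(S(S(add(add(Z, mul(Z, SZ)), Z))))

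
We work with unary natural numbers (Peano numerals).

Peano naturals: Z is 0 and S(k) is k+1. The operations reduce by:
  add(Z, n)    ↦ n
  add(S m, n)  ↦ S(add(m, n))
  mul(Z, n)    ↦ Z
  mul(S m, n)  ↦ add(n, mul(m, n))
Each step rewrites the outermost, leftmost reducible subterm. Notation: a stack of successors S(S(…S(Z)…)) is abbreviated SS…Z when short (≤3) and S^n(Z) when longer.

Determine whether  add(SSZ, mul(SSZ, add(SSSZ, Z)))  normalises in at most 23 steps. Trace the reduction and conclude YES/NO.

Answer: YES — reaches normal form S^8(Z) in 22 ≤ 23 steps

Derivation:
  start: add(SSZ, mul(SSZ, add(SSSZ, Z)))
  →1  S(add(SZ, mul(SSZ, add(SSSZ, Z))))
  →2  S(S(add(Z, mul(SSZ, add(SSSZ, Z)))))
  →3  S(S(mul(SSZ, add(SSSZ, Z))))
  →4  S(S(add(add(SSSZ, Z), mul(SZ, add(SSSZ, Z)))))
  →5  S(S(add(S(add(SSZ, Z)), mul(SZ, add(SSSZ, Z)))))
  →6  S(S(S(add(add(SSZ, Z), mul(SZ, add(SSSZ, Z))))))
  →7  S(S(S(add(S(add(SZ, Z)), mul(SZ, add(SSSZ, Z))))))
  →8  S(S(S(S(add(add(SZ, Z), mul(SZ, add(SSSZ, Z)))))))
  →9  S(S(S(S(add(S(add(Z, Z)), mul(SZ, add(SSSZ, Z)))))))
  →10  S(S(S(S(S(add(add(Z, Z), mul(SZ, add(SSSZ, Z))))))))
  →11  S(S(S(S(S(add(Z, mul(SZ, add(SSSZ, Z))))))))
  →12  S(S(S(S(S(mul(SZ, add(SSSZ, Z)))))))
  →13  S(S(S(S(S(add(add(SSSZ, Z), mul(Z, add(SSSZ, Z))))))))
  →14  S(S(S(S(S(add(S(add(SSZ, Z)), mul(Z, add(SSSZ, Z))))))))
  →15  S(S(S(S(S(S(add(add(SSZ, Z), mul(Z, add(SSSZ, Z)))))))))
  →16  S(S(S(S(S(S(add(S(add(SZ, Z)), mul(Z, add(SSSZ, Z)))))))))
  →17  S(S(S(S(S(S(S(add(add(SZ, Z), mul(Z, add(SSSZ, Z))))))))))
  →18  S(S(S(S(S(S(S(add(S(add(Z, Z)), mul(Z, add(SSSZ, Z))))))))))
  →19  S(S(S(S(S(S(S(S(add(add(Z, Z), mul(Z, add(SSSZ, Z)))))))))))
  →20  S(S(S(S(S(S(S(S(add(Z, mul(Z, add(SSSZ, Z)))))))))))
  →21  S(S(S(S(S(S(S(S(mul(Z, add(SSSZ, Z))))))))))
  →22  S^8(Z)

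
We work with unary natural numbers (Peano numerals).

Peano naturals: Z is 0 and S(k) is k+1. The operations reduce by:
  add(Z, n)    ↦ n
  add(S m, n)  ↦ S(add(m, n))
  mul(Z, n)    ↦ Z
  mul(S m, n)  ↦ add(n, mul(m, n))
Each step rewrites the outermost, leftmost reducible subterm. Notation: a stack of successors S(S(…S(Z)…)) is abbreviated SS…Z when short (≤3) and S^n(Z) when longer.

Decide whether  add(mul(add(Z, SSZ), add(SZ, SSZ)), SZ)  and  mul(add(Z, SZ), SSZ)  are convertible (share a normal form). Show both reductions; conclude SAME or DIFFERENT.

Term A:
  start: add(mul(add(Z, SSZ), add(SZ, SSZ)), SZ)
  [1] add(mul(SSZ, add(SZ, SSZ)), SZ)
  [2] add(add(add(SZ, SSZ), mul(SZ, add(SZ, SSZ))), SZ)
  [3] add(add(S(add(Z, SSZ)), mul(SZ, add(SZ, SSZ))), SZ)
  [4] add(S(add(add(Z, SSZ), mul(SZ, add(SZ, SSZ)))), SZ)
  [5] S(add(add(add(Z, SSZ), mul(SZ, add(SZ, SSZ))), SZ))
  [6] S(add(add(SSZ, mul(SZ, add(SZ, SSZ))), SZ))
  [7] S(add(S(add(SZ, mul(SZ, add(SZ, SSZ)))), SZ))
  [8] S(S(add(add(SZ, mul(SZ, add(SZ, SSZ))), SZ)))
  [9] S(S(add(S(add(Z, mul(SZ, add(SZ, SSZ)))), SZ)))
  [10] S(S(S(add(add(Z, mul(SZ, add(SZ, SSZ))), SZ))))
  [11] S(S(S(add(mul(SZ, add(SZ, SSZ)), SZ))))
  [12] S(S(S(add(add(add(SZ, SSZ), mul(Z, add(SZ, SSZ))), SZ))))
  [13] S(S(S(add(add(S(add(Z, SSZ)), mul(Z, add(SZ, SSZ))), SZ))))
  [14] S(S(S(add(S(add(add(Z, SSZ), mul(Z, add(SZ, SSZ)))), SZ))))
  [15] S(S(S(S(add(add(add(Z, SSZ), mul(Z, add(SZ, SSZ))), SZ)))))
  [16] S(S(S(S(add(add(SSZ, mul(Z, add(SZ, SSZ))), SZ)))))
  [17] S(S(S(S(add(S(add(SZ, mul(Z, add(SZ, SSZ)))), SZ)))))
  [18] S(S(S(S(S(add(add(SZ, mul(Z, add(SZ, SSZ))), SZ))))))
  [19] S(S(S(S(S(add(S(add(Z, mul(Z, add(SZ, SSZ)))), SZ))))))
  [20] S(S(S(S(S(S(add(add(Z, mul(Z, add(SZ, SSZ))), SZ)))))))
  [21] S(S(S(S(S(S(add(mul(Z, add(SZ, SSZ)), SZ)))))))
  [22] S(S(S(S(S(S(add(Z, SZ)))))))
  [23] S^7(Z)

Term B:
  start: mul(add(Z, SZ), SSZ)
  [1] mul(SZ, SSZ)
  [2] add(SSZ, mul(Z, SSZ))
  [3] S(add(SZ, mul(Z, SSZ)))
  [4] S(S(add(Z, mul(Z, SSZ))))
  [5] S(S(mul(Z, SSZ)))
  [6] SSZ

Answer: DIFFERENT — A ⇓ S^7(Z), B ⇓ SSZ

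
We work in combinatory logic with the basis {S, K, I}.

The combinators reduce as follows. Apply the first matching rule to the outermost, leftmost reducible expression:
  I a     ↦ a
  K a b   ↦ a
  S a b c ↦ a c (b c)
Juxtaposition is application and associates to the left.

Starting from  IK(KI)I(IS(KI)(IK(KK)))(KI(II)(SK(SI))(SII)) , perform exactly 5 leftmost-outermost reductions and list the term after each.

Answer: after 5 steps: I(SK(SI))(SII)

Working:
  start: IK(KI)I(IS(KI)(IK(KK)))(KI(II)(SK(SI))(SII))
  [1] K(KI)I(IS(KI)(IK(KK)))(KI(II)(SK(SI))(SII))
  [2] KI(IS(KI)(IK(KK)))(KI(II)(SK(SI))(SII))
  [3] I(KI(II)(SK(SI))(SII))
  [4] KI(II)(SK(SI))(SII)
  [5] I(SK(SI))(SII)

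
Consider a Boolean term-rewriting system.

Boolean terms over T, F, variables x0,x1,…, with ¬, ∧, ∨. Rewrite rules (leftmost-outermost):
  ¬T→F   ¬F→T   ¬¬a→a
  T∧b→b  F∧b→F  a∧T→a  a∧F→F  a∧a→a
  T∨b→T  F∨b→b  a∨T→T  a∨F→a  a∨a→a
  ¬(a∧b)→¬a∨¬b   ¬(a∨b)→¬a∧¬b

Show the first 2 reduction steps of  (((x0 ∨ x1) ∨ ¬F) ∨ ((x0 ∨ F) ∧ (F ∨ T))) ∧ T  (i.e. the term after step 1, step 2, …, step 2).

  start: (((x0 ∨ x1) ∨ ¬F) ∨ ((x0 ∨ F) ∧ (F ∨ T))) ∧ T
  [1] ((x0 ∨ x1) ∨ ¬F) ∨ ((x0 ∨ F) ∧ (F ∨ T))
  [2] ((x0 ∨ x1) ∨ T) ∨ ((x0 ∨ F) ∧ (F ∨ T))

Answer: after 2 steps: ((x0 ∨ x1) ∨ T) ∨ ((x0 ∨ F) ∧ (F ∨ T))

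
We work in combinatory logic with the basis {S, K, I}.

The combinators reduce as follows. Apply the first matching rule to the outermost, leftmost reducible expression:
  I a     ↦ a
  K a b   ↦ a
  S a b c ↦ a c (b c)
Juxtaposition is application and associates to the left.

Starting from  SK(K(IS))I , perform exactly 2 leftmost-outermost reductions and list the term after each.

Answer: after 2 steps: I

Working:
  start: SK(K(IS))I
  step 1: KI(K(IS)I)
  step 2: I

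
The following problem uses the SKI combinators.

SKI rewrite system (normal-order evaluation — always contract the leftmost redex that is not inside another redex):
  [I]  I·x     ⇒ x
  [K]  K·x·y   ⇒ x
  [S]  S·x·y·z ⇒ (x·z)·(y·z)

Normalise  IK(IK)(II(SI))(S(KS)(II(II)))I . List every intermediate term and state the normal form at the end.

Answer: normal form = S(KS)I  (in 7 steps)

Reduction:
  start: IK(IK)(II(SI))(S(KS)(II(II)))I
  [1] K(IK)(II(SI))(S(KS)(II(II)))I
  [2] IK(S(KS)(II(II)))I
  [3] K(S(KS)(II(II)))I
  [4] S(KS)(II(II))
  [5] S(KS)(I(II))
  [6] S(KS)(II)
  [7] S(KS)I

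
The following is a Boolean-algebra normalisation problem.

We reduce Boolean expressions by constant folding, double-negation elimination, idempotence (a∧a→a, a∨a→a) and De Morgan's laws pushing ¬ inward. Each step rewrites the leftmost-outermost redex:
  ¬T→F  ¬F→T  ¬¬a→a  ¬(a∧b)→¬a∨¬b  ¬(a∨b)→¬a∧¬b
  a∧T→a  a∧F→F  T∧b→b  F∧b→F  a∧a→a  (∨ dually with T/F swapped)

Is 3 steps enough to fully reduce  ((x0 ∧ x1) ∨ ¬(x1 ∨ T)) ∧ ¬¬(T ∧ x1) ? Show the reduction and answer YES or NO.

  start: ((x0 ∧ x1) ∨ ¬(x1 ∨ T)) ∧ ¬¬(T ∧ x1)
  →1  ((x0 ∧ x1) ∨ (¬x1 ∧ ¬T)) ∧ ¬¬(T ∧ x1)
  →2  ((x0 ∧ x1) ∨ (¬x1 ∧ F)) ∧ ¬¬(T ∧ x1)
  →3  ((x0 ∧ x1) ∨ F) ∧ ¬¬(T ∧ x1)

Answer: NO — after 3 steps the term is ((x0 ∧ x1) ∨ F) ∧ ¬¬(T ∧ x1), not yet normal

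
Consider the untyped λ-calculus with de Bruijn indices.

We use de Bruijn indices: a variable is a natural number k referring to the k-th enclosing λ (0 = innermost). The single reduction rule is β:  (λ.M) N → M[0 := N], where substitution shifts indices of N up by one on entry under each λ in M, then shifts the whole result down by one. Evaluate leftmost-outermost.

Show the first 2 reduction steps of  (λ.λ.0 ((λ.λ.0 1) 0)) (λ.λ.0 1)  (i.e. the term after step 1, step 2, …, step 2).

Answer: after 2 steps: λ.0 (λ.0 1)

Working:
  start: (λ.λ.0 ((λ.λ.0 1) 0)) (λ.λ.0 1)
  step 1: λ.0 ((λ.λ.0 1) 0)
  step 2: λ.0 (λ.0 1)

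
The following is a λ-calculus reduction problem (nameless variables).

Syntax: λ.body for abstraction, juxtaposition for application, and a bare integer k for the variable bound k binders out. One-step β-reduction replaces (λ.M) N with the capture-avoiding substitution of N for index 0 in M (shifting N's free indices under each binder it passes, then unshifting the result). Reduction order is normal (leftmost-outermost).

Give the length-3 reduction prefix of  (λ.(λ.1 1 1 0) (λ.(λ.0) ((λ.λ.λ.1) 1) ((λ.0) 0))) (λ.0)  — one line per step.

Answer: after 3 steps: (λ.0) (λ.0) (λ.(λ.0) ((λ.λ.λ.1) (λ.0)) ((λ.0) 0))

Working:
  start: (λ.(λ.1 1 1 0) (λ.(λ.0) ((λ.λ.λ.1) 1) ((λ.0) 0))) (λ.0)
  →1  (λ.(λ.0) (λ.0) (λ.0) 0) (λ.(λ.0) ((λ.λ.λ.1) (λ.0)) ((λ.0) 0))
  →2  (λ.0) (λ.0) (λ.0) (λ.(λ.0) ((λ.λ.λ.1) (λ.0)) ((λ.0) 0))
  →3  (λ.0) (λ.0) (λ.(λ.0) ((λ.λ.λ.1) (λ.0)) ((λ.0) 0))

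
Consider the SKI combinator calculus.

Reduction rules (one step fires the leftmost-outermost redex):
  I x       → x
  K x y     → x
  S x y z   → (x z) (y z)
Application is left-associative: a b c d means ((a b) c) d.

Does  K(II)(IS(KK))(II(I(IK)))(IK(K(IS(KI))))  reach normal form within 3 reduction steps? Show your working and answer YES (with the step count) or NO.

  start: K(II)(IS(KK))(II(I(IK)))(IK(K(IS(KI))))
  →1  II(II(I(IK)))(IK(K(IS(KI))))
  →2  I(II(I(IK)))(IK(K(IS(KI))))
  →3  II(I(IK))(IK(K(IS(KI))))

Answer: NO — after 3 steps the term is II(I(IK))(IK(K(IS(KI)))), not yet normal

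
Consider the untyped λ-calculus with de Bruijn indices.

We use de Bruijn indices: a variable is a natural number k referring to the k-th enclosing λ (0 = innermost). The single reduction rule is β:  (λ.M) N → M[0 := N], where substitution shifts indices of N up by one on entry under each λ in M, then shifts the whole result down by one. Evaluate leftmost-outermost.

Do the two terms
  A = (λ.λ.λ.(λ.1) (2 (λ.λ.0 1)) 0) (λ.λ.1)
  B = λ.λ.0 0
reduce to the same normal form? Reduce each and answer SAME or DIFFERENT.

Answer: SAME — A ⇓ λ.λ.0 0, B ⇓ λ.λ.0 0

Derivation:
Term A:
  start: (λ.λ.λ.(λ.1) (2 (λ.λ.0 1)) 0) (λ.λ.1)
  step 1: λ.λ.(λ.1) ((λ.λ.1) (λ.λ.0 1)) 0
  step 2: λ.λ.0 0

Term B:
  start: λ.λ.0 0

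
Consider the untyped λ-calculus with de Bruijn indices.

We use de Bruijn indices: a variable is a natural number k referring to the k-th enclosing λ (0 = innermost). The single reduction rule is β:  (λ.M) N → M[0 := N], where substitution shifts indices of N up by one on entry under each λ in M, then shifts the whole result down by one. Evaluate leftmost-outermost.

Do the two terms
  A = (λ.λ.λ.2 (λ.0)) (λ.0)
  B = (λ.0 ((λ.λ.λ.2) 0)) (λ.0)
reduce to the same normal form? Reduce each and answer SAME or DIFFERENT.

Answer: SAME — A ⇓ λ.λ.λ.0, B ⇓ λ.λ.λ.0

Derivation:
Term A:
  start: (λ.λ.λ.2 (λ.0)) (λ.0)
  →1  λ.λ.(λ.0) (λ.0)
  →2  λ.λ.λ.0

Term B:
  start: (λ.0 ((λ.λ.λ.2) 0)) (λ.0)
  →1  (λ.0) ((λ.λ.λ.2) (λ.0))
  →2  (λ.λ.λ.2) (λ.0)
  →3  λ.λ.λ.0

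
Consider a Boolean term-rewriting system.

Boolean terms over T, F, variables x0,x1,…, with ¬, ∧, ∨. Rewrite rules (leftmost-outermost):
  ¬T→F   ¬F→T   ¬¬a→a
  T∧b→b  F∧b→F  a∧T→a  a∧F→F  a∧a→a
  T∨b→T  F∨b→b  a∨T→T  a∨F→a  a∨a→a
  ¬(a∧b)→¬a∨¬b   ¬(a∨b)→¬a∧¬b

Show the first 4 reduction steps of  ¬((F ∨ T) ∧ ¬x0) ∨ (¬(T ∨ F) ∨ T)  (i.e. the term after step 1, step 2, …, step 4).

  start: ¬((F ∨ T) ∧ ¬x0) ∨ (¬(T ∨ F) ∨ T)
  [1] (¬(F ∨ T) ∨ ¬¬x0) ∨ (¬(T ∨ F) ∨ T)
  [2] ((¬F ∧ ¬T) ∨ ¬¬x0) ∨ (¬(T ∨ F) ∨ T)
  [3] ((T ∧ ¬T) ∨ ¬¬x0) ∨ (¬(T ∨ F) ∨ T)
  [4] (¬T ∨ ¬¬x0) ∨ (¬(T ∨ F) ∨ T)

Answer: after 4 steps: (¬T ∨ ¬¬x0) ∨ (¬(T ∨ F) ∨ T)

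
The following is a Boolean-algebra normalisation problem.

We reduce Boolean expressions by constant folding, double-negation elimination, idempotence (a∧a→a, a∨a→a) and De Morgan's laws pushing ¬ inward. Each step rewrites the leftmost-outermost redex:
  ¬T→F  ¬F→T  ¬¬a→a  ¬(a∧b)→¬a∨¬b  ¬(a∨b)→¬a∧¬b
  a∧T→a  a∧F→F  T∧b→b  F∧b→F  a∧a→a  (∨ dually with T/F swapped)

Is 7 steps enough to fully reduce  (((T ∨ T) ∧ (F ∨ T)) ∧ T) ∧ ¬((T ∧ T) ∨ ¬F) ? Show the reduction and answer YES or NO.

  start: (((T ∨ T) ∧ (F ∨ T)) ∧ T) ∧ ¬((T ∧ T) ∨ ¬F)
  →1  ((T ∨ T) ∧ (F ∨ T)) ∧ ¬((T ∧ T) ∨ ¬F)
  →2  (T ∧ (F ∨ T)) ∧ ¬((T ∧ T) ∨ ¬F)
  →3  (F ∨ T) ∧ ¬((T ∧ T) ∨ ¬F)
  →4  T ∧ ¬((T ∧ T) ∨ ¬F)
  →5  ¬((T ∧ T) ∨ ¬F)
  →6  ¬(T ∧ T) ∧ ¬¬F
  →7  (¬T ∨ ¬T) ∧ ¬¬F

Answer: NO — after 7 steps the term is (¬T ∨ ¬T) ∧ ¬¬F, not yet normal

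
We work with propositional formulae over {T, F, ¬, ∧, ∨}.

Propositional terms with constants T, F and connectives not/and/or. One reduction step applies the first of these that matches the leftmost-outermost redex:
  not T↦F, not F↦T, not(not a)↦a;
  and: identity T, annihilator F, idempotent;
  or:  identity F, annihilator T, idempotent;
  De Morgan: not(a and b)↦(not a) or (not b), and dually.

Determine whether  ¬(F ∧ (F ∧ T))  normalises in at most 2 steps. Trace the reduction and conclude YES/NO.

  start: ¬(F ∧ (F ∧ T))
  →1  ¬F ∨ ¬(F ∧ T)
  →2  T ∨ ¬(F ∧ T)

Answer: NO — after 2 steps the term is T ∨ ¬(F ∧ T), not yet normal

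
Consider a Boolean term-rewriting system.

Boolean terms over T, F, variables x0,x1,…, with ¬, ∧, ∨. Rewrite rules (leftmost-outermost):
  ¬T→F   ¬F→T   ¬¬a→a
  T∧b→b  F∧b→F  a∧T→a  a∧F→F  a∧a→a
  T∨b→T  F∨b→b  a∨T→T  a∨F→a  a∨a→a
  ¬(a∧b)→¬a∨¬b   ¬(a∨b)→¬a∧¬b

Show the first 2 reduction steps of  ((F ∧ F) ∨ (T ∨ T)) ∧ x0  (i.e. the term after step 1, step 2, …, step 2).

Answer: after 2 steps: (T ∨ T) ∧ x0

Reduction:
  start: ((F ∧ F) ∨ (T ∨ T)) ∧ x0
  [1] (F ∨ (T ∨ T)) ∧ x0
  [2] (T ∨ T) ∧ x0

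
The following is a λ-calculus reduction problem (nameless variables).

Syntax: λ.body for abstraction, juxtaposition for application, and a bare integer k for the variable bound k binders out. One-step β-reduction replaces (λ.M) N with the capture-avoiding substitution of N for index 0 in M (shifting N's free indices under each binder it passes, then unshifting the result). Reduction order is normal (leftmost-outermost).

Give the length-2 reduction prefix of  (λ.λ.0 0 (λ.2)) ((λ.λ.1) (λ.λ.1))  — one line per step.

Answer: after 2 steps: λ.0 0 (λ.λ.λ.λ.1)

Working:
  start: (λ.λ.0 0 (λ.2)) ((λ.λ.1) (λ.λ.1))
  →1  λ.0 0 (λ.(λ.λ.1) (λ.λ.1))
  →2  λ.0 0 (λ.λ.λ.λ.1)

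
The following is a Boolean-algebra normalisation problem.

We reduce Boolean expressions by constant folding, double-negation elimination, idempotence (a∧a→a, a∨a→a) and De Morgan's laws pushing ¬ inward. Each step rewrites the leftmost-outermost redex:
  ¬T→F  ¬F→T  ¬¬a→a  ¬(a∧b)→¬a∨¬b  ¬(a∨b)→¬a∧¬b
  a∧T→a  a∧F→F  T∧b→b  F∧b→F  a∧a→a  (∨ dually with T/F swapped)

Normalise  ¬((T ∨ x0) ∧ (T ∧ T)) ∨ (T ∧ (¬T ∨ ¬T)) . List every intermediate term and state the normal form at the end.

Answer: normal form = F  (in 12 steps)

Working:
  start: ¬((T ∨ x0) ∧ (T ∧ T)) ∨ (T ∧ (¬T ∨ ¬T))
  →1  (¬(T ∨ x0) ∨ ¬(T ∧ T)) ∨ (T ∧ (¬T ∨ ¬T))
  →2  ((¬T ∧ ¬x0) ∨ ¬(T ∧ T)) ∨ (T ∧ (¬T ∨ ¬T))
  →3  ((F ∧ ¬x0) ∨ ¬(T ∧ T)) ∨ (T ∧ (¬T ∨ ¬T))
  →4  (F ∨ ¬(T ∧ T)) ∨ (T ∧ (¬T ∨ ¬T))
  →5  ¬(T ∧ T) ∨ (T ∧ (¬T ∨ ¬T))
  →6  (¬T ∨ ¬T) ∨ (T ∧ (¬T ∨ ¬T))
  →7  ¬T ∨ (T ∧ (¬T ∨ ¬T))
  →8  F ∨ (T ∧ (¬T ∨ ¬T))
  →9  T ∧ (¬T ∨ ¬T)
  →10  ¬T ∨ ¬T
  →11  ¬T
  →12  F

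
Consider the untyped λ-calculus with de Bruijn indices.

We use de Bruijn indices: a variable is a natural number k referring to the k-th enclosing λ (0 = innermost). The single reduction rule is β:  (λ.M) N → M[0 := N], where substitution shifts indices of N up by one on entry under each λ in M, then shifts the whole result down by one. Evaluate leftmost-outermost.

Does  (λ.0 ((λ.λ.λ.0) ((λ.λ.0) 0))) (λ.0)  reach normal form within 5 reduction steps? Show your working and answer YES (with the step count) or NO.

  start: (λ.0 ((λ.λ.λ.0) ((λ.λ.0) 0))) (λ.0)
  step 1: (λ.0) ((λ.λ.λ.0) ((λ.λ.0) (λ.0)))
  step 2: (λ.λ.λ.0) ((λ.λ.0) (λ.0))
  step 3: λ.λ.0

Answer: YES — reaches normal form λ.λ.0 in 3 ≤ 5 steps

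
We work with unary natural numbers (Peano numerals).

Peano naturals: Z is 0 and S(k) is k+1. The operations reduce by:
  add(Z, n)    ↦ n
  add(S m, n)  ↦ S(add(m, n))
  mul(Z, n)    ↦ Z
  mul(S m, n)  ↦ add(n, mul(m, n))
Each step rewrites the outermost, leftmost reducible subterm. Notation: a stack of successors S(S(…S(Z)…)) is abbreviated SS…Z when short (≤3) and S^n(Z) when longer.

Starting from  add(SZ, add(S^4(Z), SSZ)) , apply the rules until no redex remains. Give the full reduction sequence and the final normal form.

  start: add(SZ, add(S^4(Z), SSZ))
  step 1: S(add(Z, add(S^4(Z), SSZ)))
  step 2: S(add(S^4(Z), SSZ))
  step 3: S(S(add(SSSZ, SSZ)))
  step 4: S(S(S(add(SSZ, SSZ))))
  step 5: S(S(S(S(add(SZ, SSZ)))))
  step 6: S(S(S(S(S(add(Z, SSZ))))))
  step 7: S^7(Z)

Answer: normal form = S^7(Z)  (in 7 steps)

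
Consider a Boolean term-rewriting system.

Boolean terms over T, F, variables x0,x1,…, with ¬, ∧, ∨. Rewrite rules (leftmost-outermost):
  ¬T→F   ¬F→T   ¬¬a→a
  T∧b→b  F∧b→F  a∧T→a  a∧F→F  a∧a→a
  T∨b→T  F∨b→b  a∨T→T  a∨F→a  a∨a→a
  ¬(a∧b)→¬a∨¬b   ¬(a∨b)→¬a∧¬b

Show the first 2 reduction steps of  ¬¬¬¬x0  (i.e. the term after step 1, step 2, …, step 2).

Answer: after 2 steps: x0

Reduction:
  start: ¬¬¬¬x0
  →1  ¬¬x0
  →2  x0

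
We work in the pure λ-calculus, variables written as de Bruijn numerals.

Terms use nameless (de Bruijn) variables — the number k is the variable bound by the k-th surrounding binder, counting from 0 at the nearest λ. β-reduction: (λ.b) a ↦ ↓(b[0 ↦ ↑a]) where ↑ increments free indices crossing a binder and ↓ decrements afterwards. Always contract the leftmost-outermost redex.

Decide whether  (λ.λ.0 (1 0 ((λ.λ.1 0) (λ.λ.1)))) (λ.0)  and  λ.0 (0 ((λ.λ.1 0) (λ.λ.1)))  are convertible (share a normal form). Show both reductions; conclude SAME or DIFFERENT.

Term A:
  start: (λ.λ.0 (1 0 ((λ.λ.1 0) (λ.λ.1)))) (λ.0)
  →1  λ.0 ((λ.0) 0 ((λ.λ.1 0) (λ.λ.1)))
  →2  λ.0 (0 ((λ.λ.1 0) (λ.λ.1)))
  →3  λ.0 (0 (λ.(λ.λ.1) 0))
  →4  λ.0 (0 (λ.λ.1))

Term B:
  start: λ.0 (0 ((λ.λ.1 0) (λ.λ.1)))
  →1  λ.0 (0 (λ.(λ.λ.1) 0))
  →2  λ.0 (0 (λ.λ.1))

Answer: SAME — A ⇓ λ.0 (0 (λ.λ.1)), B ⇓ λ.0 (0 (λ.λ.1))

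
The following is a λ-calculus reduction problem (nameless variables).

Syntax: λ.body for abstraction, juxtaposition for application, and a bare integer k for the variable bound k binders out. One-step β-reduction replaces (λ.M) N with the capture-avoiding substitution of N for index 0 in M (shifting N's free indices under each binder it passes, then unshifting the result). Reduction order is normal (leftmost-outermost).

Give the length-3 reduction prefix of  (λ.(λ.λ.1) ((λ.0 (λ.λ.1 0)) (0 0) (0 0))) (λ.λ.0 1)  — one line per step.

Answer: after 3 steps: λ.(λ.λ.0 1) (λ.λ.0 1) (λ.λ.1 0) ((λ.λ.0 1) (λ.λ.0 1))

Working:
  start: (λ.(λ.λ.1) ((λ.0 (λ.λ.1 0)) (0 0) (0 0))) (λ.λ.0 1)
  [1] (λ.λ.1) ((λ.0 (λ.λ.1 0)) ((λ.λ.0 1) (λ.λ.0 1)) ((λ.λ.0 1) (λ.λ.0 1)))
  [2] λ.(λ.0 (λ.λ.1 0)) ((λ.λ.0 1) (λ.λ.0 1)) ((λ.λ.0 1) (λ.λ.0 1))
  [3] λ.(λ.λ.0 1) (λ.λ.0 1) (λ.λ.1 0) ((λ.λ.0 1) (λ.λ.0 1))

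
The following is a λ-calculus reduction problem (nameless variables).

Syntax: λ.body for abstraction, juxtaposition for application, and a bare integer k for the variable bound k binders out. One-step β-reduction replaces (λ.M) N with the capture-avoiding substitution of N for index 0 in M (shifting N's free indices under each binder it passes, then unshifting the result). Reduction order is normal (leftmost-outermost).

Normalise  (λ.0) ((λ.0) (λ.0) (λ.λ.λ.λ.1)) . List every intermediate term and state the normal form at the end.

Answer: normal form = λ.λ.λ.λ.1  (in 3 steps)

Working:
  start: (λ.0) ((λ.0) (λ.0) (λ.λ.λ.λ.1))
  step 1: (λ.0) (λ.0) (λ.λ.λ.λ.1)
  step 2: (λ.0) (λ.λ.λ.λ.1)
  step 3: λ.λ.λ.λ.1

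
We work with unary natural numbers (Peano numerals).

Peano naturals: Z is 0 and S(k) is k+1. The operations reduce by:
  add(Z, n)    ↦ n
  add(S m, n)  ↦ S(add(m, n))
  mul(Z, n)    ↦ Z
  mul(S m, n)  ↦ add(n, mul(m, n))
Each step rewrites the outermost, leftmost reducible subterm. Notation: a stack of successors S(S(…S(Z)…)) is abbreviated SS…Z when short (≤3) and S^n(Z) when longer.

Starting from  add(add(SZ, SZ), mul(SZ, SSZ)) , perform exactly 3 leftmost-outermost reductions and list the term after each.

  start: add(add(SZ, SZ), mul(SZ, SSZ))
  step 1: add(S(add(Z, SZ)), mul(SZ, SSZ))
  step 2: S(add(add(Z, SZ), mul(SZ, SSZ)))
  step 3: S(add(SZ, mul(SZ, SSZ)))

Answer: after 3 steps: S(add(SZ, mul(SZ, SSZ)))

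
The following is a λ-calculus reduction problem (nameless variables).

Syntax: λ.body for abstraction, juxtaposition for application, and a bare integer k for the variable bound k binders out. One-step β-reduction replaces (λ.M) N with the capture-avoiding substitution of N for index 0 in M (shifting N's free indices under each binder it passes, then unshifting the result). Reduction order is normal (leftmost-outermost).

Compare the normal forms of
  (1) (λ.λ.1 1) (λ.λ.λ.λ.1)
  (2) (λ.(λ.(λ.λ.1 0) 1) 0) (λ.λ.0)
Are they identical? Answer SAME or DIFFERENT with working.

Answer: DIFFERENT — A ⇓ λ.λ.λ.λ.1, B ⇓ λ.λ.0

Reduction:
Term A:
  start: (λ.λ.1 1) (λ.λ.λ.λ.1)
  →1  λ.(λ.λ.λ.λ.1) (λ.λ.λ.λ.1)
  →2  λ.λ.λ.λ.1

Term B:
  start: (λ.(λ.(λ.λ.1 0) 1) 0) (λ.λ.0)
  →1  (λ.(λ.λ.1 0) (λ.λ.0)) (λ.λ.0)
  →2  (λ.λ.1 0) (λ.λ.0)
  →3  λ.(λ.λ.0) 0
  →4  λ.λ.0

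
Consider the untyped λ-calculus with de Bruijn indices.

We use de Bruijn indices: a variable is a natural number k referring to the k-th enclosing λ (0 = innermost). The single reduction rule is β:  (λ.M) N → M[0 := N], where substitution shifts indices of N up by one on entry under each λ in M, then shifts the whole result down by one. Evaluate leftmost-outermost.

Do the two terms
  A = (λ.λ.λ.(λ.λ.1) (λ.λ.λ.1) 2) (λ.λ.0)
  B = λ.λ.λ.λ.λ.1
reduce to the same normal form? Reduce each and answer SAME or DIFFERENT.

Term A:
  start: (λ.λ.λ.(λ.λ.1) (λ.λ.λ.1) 2) (λ.λ.0)
  →1  λ.λ.(λ.λ.1) (λ.λ.λ.1) (λ.λ.0)
  →2  λ.λ.(λ.λ.λ.λ.1) (λ.λ.0)
  →3  λ.λ.λ.λ.λ.1

Term B:
  start: λ.λ.λ.λ.λ.1

Answer: SAME — A ⇓ λ.λ.λ.λ.λ.1, B ⇓ λ.λ.λ.λ.λ.1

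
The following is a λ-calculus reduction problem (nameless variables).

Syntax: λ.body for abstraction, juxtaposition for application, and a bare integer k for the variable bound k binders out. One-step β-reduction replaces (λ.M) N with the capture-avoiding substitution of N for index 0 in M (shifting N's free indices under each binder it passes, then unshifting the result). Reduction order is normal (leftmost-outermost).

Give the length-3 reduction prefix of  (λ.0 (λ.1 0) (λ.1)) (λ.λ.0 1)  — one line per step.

  start: (λ.0 (λ.1 0) (λ.1)) (λ.λ.0 1)
  step 1: (λ.λ.0 1) (λ.(λ.λ.0 1) 0) (λ.λ.λ.0 1)
  step 2: (λ.0 (λ.(λ.λ.0 1) 0)) (λ.λ.λ.0 1)
  step 3: (λ.λ.λ.0 1) (λ.(λ.λ.0 1) 0)

Answer: after 3 steps: (λ.λ.λ.0 1) (λ.(λ.λ.0 1) 0)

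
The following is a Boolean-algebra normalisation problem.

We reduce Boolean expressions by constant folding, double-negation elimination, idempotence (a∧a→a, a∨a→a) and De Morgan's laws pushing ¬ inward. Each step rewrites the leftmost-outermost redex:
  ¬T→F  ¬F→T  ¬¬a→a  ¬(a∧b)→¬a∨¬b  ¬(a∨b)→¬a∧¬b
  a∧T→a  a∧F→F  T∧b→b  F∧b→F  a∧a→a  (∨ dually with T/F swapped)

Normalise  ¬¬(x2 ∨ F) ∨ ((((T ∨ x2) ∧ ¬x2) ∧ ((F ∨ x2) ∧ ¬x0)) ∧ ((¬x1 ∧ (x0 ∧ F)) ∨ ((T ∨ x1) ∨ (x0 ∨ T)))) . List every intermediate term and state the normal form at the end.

Answer: normal form = x2 ∨ (¬x2 ∧ (x2 ∧ ¬x0))  (in 11 steps)

Reduction:
  start: ¬¬(x2 ∨ F) ∨ ((((T ∨ x2) ∧ ¬x2) ∧ ((F ∨ x2) ∧ ¬x0)) ∧ ((¬x1 ∧ (x0 ∧ F)) ∨ ((T ∨ x1) ∨ (x0 ∨ T))))
  step 1: (x2 ∨ F) ∨ ((((T ∨ x2) ∧ ¬x2) ∧ ((F ∨ x2) ∧ ¬x0)) ∧ ((¬x1 ∧ (x0 ∧ F)) ∨ ((T ∨ x1) ∨ (x0 ∨ T))))
  step 2: x2 ∨ ((((T ∨ x2) ∧ ¬x2) ∧ ((F ∨ x2) ∧ ¬x0)) ∧ ((¬x1 ∧ (x0 ∧ F)) ∨ ((T ∨ x1) ∨ (x0 ∨ T))))
  step 3: x2 ∨ (((T ∧ ¬x2) ∧ ((F ∨ x2) ∧ ¬x0)) ∧ ((¬x1 ∧ (x0 ∧ F)) ∨ ((T ∨ x1) ∨ (x0 ∨ T))))
  step 4: x2 ∨ ((¬x2 ∧ ((F ∨ x2) ∧ ¬x0)) ∧ ((¬x1 ∧ (x0 ∧ F)) ∨ ((T ∨ x1) ∨ (x0 ∨ T))))
  step 5: x2 ∨ ((¬x2 ∧ (x2 ∧ ¬x0)) ∧ ((¬x1 ∧ (x0 ∧ F)) ∨ ((T ∨ x1) ∨ (x0 ∨ T))))
  step 6: x2 ∨ ((¬x2 ∧ (x2 ∧ ¬x0)) ∧ ((¬x1 ∧ F) ∨ ((T ∨ x1) ∨ (x0 ∨ T))))
  step 7: x2 ∨ ((¬x2 ∧ (x2 ∧ ¬x0)) ∧ (F ∨ ((T ∨ x1) ∨ (x0 ∨ T))))
  step 8: x2 ∨ ((¬x2 ∧ (x2 ∧ ¬x0)) ∧ ((T ∨ x1) ∨ (x0 ∨ T)))
  step 9: x2 ∨ ((¬x2 ∧ (x2 ∧ ¬x0)) ∧ (T ∨ (x0 ∨ T)))
  step 10: x2 ∨ ((¬x2 ∧ (x2 ∧ ¬x0)) ∧ T)
  step 11: x2 ∨ (¬x2 ∧ (x2 ∧ ¬x0))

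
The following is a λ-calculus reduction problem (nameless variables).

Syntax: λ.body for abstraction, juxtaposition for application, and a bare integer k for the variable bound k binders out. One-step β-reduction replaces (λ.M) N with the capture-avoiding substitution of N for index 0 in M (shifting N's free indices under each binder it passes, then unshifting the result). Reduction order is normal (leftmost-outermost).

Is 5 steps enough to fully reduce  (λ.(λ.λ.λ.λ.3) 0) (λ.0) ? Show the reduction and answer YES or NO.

  start: (λ.(λ.λ.λ.λ.3) 0) (λ.0)
  step 1: (λ.λ.λ.λ.3) (λ.0)
  step 2: λ.λ.λ.λ.0

Answer: YES — reaches normal form λ.λ.λ.λ.0 in 2 ≤ 5 steps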